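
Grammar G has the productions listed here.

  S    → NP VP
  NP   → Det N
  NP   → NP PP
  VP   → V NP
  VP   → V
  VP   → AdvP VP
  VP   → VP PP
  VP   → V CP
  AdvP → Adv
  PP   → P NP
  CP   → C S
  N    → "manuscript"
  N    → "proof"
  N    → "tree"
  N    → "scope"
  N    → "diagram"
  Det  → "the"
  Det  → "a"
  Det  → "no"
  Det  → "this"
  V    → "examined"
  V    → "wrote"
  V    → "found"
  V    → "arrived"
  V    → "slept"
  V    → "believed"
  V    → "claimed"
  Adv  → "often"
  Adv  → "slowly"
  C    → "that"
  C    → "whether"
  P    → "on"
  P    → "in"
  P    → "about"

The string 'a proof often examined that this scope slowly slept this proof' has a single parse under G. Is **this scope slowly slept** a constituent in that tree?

[S [NP [Det a] [N proof]] [VP [AdvP [Adv often]] [VP [V examined] [CP [C that] [S [NP [Det this] [N scope]] [VP [AdvP [Adv slowly]] [VP [V slept] [NP [Det this] [N proof]]]]]]]]]
The smallest constituent containing 'this scope slowly slept' is the S spanning 'this scope slowly slept this proof'; no single node in the tree dominates exactly the given words.

No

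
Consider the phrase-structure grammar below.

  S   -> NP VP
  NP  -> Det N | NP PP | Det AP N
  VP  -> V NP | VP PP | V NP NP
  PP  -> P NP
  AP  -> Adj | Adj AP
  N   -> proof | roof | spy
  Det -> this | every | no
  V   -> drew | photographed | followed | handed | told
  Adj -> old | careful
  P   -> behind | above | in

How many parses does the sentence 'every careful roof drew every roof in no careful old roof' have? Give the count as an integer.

2

The two bracketings:
[S [NP [Det every] [AP [Adj careful]] [N roof]] [VP [V drew] [NP [NP [Det every] [N roof]] [PP [P in] [NP [Det no] [AP [Adj careful] [AP [Adj old]]] [N roof]]]]]]
[S [NP [Det every] [AP [Adj careful]] [N roof]] [VP [VP [V drew] [NP [Det every] [N roof]]] [PP [P in] [NP [Det no] [AP [Adj careful] [AP [Adj old]]] [N roof]]]]]
The difference turns on whether NP → NP PP is used at the relevant span, versus an alternative expansion of NP.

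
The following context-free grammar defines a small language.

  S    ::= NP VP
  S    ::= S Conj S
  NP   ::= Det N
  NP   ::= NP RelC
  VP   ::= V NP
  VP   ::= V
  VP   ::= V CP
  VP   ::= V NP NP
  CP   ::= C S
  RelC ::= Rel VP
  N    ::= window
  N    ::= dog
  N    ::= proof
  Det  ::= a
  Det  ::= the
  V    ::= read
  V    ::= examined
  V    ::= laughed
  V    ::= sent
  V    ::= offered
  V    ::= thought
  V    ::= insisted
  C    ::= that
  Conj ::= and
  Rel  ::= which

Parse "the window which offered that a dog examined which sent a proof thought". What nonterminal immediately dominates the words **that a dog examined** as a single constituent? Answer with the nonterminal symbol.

CP

[S [NP [NP [NP [Det the] [N window]] [RelC [Rel which] [VP [V offered] [CP [C that] [S [NP [Det a] [N dog]] [VP [V examined]]]]]]] [RelC [Rel which] [VP [V sent] [NP [Det a] [N proof]]]]] [VP [V thought]]]
The span 'that a dog examined' is the CP node built by CP → C S.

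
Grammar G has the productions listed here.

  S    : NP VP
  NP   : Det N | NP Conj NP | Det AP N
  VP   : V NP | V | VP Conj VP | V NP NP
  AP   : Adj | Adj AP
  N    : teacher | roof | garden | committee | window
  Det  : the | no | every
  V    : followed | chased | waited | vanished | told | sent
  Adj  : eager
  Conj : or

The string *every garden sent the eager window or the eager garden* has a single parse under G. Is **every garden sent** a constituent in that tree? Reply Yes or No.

No

[S [NP [Det every] [N garden]] [VP [V sent] [NP [NP [Det the] [AP [Adj eager]] [N window]] [Conj or] [NP [Det the] [AP [Adj eager]] [N garden]]]]]
The smallest constituent containing 'every garden sent' is the S spanning 'every garden sent the eager window or the eager garden'; no single node in the tree dominates exactly the given words.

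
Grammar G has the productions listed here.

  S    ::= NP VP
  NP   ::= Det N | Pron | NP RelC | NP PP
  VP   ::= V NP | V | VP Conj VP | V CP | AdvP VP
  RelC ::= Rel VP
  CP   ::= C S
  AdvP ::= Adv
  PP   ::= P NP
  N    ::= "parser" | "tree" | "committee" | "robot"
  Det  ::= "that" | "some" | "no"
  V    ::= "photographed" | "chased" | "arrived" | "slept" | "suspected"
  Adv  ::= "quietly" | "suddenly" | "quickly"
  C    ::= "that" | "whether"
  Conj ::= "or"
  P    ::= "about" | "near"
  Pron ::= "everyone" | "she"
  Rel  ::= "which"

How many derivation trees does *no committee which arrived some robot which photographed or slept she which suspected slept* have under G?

7

Two of the 7 distinct bracketings:
[S [NP [NP [Det no] [N committee]] [RelC [Rel which] [VP [V arrived] [NP [NP [Det some] [N robot]] [RelC [Rel which] [VP [VP [V photographed]] [Conj or] [VP [V slept] [NP [NP [Pron she]] [RelC [Rel which] [VP [V suspected]]]]]]]]]]] [VP [V slept]]]
[S [NP [NP [Det no] [N committee]] [RelC [Rel which] [VP [V arrived] [NP [NP [NP [Det some] [N robot]] [RelC [Rel which] [VP [VP [V photographed]] [Conj or] [VP [V slept] [NP [Pron she]]]]]] [RelC [Rel which] [VP [V suspected]]]]]]] [VP [V slept]]]
The trees differ in how a recursive rule is bracketed over the same span.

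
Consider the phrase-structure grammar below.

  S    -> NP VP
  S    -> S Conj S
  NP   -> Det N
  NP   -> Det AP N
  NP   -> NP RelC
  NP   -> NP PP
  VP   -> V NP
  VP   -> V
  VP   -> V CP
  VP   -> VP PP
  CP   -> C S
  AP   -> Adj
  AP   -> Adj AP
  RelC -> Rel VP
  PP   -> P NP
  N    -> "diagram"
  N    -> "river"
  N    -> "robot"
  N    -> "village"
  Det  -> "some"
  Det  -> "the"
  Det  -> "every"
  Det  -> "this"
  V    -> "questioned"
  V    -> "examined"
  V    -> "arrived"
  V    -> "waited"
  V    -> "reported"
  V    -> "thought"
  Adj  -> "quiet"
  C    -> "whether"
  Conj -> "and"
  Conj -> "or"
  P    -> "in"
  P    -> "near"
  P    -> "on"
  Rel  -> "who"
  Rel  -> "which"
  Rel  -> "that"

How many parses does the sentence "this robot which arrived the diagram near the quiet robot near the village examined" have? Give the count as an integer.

9

Two of the 9 distinct bracketings:
[S [NP [NP [Det this] [N robot]] [RelC [Rel which] [VP [V arrived] [NP [NP [Det the] [N diagram]] [PP [P near] [NP [NP [Det the] [AP [Adj quiet]] [N robot]] [PP [P near] [NP [Det the] [N village]]]]]]]]] [VP [V examined]]]
[S [NP [NP [Det this] [N robot]] [RelC [Rel which] [VP [V arrived] [NP [NP [NP [Det the] [N diagram]] [PP [P near] [NP [Det the] [AP [Adj quiet]] [N robot]]]] [PP [P near] [NP [Det the] [N village]]]]]]] [VP [V examined]]]
The trees differ in how a recursive rule is bracketed over the same span.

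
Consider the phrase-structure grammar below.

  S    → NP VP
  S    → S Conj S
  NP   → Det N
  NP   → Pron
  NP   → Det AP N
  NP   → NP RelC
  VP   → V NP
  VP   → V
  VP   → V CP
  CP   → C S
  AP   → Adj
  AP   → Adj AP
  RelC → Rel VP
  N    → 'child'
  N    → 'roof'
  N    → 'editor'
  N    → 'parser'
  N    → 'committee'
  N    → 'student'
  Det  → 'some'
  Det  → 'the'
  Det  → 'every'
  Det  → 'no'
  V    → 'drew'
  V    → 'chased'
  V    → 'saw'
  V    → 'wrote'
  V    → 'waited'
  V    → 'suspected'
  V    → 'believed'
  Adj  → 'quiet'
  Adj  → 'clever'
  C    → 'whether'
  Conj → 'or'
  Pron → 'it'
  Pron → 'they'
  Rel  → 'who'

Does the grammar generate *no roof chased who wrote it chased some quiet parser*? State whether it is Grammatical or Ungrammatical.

Ungrammatical

For S → NP VP, the only prefix that parses as NP is 'no roof', but the remainder 'chased who wrote it chased some quiet parser' is not a VP under these rules. The alternative S rule S → S Conj S likewise has no satisfying split.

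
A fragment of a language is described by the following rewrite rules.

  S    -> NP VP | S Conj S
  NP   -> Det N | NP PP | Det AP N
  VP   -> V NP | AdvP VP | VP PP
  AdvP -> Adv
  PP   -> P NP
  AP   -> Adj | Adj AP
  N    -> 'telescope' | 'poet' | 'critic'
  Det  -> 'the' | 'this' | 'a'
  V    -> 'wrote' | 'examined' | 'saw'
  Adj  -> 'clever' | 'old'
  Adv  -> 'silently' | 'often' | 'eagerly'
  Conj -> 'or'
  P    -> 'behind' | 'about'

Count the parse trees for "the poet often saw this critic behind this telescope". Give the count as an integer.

Two of the 3 distinct bracketings:
[S [NP [Det the] [N poet]] [VP [AdvP [Adv often]] [VP [V saw] [NP [NP [Det this] [N critic]] [PP [P behind] [NP [Det this] [N telescope]]]]]]]
[S [NP [Det the] [N poet]] [VP [AdvP [Adv often]] [VP [VP [V saw] [NP [Det this] [N critic]]] [PP [P behind] [NP [Det this] [N telescope]]]]]]
The difference turns on whether NP → NP PP is used at the relevant span, versus an alternative expansion of NP.

3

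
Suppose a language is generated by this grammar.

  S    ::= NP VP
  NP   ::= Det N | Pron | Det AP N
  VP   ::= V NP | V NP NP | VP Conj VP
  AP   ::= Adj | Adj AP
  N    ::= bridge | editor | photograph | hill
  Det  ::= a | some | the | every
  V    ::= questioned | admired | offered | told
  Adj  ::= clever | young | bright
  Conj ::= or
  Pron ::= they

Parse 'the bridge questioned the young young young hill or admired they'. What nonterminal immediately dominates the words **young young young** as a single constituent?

[S [NP [Det the] [N bridge]] [VP [VP [V questioned] [NP [Det the] [AP [Adj young] [AP [Adj young] [AP [Adj young]]]] [N hill]]] [Conj or] [VP [V admired] [NP [Pron they]]]]]
The span 'young young young' is the AP node built by AP → Adj AP.

AP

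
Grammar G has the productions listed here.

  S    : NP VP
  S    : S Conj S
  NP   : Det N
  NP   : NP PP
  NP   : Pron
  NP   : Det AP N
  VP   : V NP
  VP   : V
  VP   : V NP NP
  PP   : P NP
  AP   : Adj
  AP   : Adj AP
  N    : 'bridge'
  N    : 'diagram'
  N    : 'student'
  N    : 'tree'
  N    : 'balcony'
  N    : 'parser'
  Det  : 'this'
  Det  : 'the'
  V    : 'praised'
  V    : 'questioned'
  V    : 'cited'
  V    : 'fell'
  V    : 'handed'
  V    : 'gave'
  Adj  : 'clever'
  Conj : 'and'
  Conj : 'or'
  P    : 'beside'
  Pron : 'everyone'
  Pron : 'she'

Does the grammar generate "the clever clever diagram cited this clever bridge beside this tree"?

[S [NP [Det the] [AP [Adj clever] [AP [Adj clever]]] [N diagram]] [VP [V cited] [NP [NP [Det this] [AP [Adj clever]] [N bridge]] [PP [P beside] [NP [Det this] [N tree]]]]]]
Every word is introduced by a lexical rule and the phrasal rules combine the resulting categories into a single S.

Grammatical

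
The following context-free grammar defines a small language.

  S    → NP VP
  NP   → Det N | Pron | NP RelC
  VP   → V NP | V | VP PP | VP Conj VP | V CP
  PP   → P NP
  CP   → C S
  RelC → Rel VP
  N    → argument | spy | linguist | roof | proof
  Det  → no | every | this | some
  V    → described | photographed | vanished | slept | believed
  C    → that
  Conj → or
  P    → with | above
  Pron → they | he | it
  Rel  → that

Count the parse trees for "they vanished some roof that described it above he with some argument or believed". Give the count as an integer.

Two of the 4 distinct bracketings:
[S [NP [Pron they]] [VP [V vanished] [NP [NP [Det some] [N roof]] [RelC [Rel that] [VP [VP [VP [VP [V described] [NP [Pron it]]] [PP [P above] [NP [Pron he]]]] [PP [P with] [NP [Det some] [N argument]]]] [Conj or] [VP [V believed]]]]]]]
[S [NP [Pron they]] [VP [VP [V vanished] [NP [NP [Det some] [N roof]] [RelC [Rel that] [VP [VP [VP [V described] [NP [Pron it]]] [PP [P above] [NP [Pron he]]]] [PP [P with] [NP [Det some] [N argument]]]]]]] [Conj or] [VP [V believed]]]]
The trees differ in how a recursive rule is bracketed over the same span.

4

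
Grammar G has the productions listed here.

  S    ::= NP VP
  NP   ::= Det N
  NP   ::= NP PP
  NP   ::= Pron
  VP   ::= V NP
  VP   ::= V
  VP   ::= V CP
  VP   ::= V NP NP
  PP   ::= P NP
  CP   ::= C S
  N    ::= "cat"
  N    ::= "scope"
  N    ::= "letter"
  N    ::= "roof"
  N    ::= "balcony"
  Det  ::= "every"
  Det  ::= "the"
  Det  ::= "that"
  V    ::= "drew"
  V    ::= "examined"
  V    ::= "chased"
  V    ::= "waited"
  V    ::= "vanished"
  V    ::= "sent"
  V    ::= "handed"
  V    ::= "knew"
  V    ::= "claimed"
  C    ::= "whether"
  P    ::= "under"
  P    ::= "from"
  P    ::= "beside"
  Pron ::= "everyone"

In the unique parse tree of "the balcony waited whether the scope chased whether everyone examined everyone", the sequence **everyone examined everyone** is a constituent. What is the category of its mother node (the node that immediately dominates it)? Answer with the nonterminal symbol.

S
  NP
    Det: the
    N: balcony
  VP
    V: waited
    CP
      C: whether
      S
        NP
          Det: the
          N: scope
        VP
          V: chased
          CP
            C: whether
            S
              NP
                Pron: everyone
              VP
                V: examined
                NP
                  Pron: everyone
The span 'everyone examined everyone' is the S node built by S → NP VP.
Its mother is the CP built by CP → C S.

CP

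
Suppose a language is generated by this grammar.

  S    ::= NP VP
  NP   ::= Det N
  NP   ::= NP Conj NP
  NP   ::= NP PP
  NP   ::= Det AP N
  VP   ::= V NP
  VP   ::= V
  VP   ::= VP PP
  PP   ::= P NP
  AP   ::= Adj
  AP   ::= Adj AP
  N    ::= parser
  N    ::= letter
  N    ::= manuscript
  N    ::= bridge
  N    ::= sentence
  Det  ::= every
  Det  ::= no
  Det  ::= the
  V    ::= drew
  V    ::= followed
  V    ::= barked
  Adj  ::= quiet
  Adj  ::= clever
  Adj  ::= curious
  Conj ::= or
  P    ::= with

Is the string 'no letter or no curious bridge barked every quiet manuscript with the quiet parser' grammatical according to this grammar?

[S [NP [NP [Det no] [N letter]] [Conj or] [NP [Det no] [AP [Adj curious]] [N bridge]]] [VP [V barked] [NP [NP [Det every] [AP [Adj quiet]] [N manuscript]] [PP [P with] [NP [Det the] [AP [Adj quiet]] [N parser]]]]]]
Every word is introduced by a lexical rule and the phrasal rules combine the resulting categories into a single S.

Grammatical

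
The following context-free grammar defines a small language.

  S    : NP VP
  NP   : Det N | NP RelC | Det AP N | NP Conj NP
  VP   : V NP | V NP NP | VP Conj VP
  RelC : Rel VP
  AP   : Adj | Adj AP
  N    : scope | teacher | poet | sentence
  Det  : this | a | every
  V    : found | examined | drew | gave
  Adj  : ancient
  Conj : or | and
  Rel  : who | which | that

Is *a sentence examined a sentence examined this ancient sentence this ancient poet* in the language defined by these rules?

For S → NP VP, the only prefix that parses as NP is 'a sentence', but the remainder 'examined a sentence examined this ancient sentence this ancient poet' is not a VP under these rules.

Ungrammatical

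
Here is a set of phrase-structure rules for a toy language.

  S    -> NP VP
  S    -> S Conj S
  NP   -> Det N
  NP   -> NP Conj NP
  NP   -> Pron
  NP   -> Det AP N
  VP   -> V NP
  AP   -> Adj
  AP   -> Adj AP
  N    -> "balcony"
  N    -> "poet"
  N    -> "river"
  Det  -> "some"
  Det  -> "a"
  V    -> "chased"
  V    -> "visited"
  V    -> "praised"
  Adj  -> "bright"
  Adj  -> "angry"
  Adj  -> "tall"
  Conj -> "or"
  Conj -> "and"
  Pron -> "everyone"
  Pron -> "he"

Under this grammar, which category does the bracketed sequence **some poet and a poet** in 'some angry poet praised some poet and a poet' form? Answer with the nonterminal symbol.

[S [NP [Det some] [AP [Adj angry]] [N poet]] [VP [V praised] [NP [NP [Det some] [N poet]] [Conj and] [NP [Det a] [N poet]]]]]
The span 'some poet and a poet' is the NP node built by NP → NP Conj NP.

NP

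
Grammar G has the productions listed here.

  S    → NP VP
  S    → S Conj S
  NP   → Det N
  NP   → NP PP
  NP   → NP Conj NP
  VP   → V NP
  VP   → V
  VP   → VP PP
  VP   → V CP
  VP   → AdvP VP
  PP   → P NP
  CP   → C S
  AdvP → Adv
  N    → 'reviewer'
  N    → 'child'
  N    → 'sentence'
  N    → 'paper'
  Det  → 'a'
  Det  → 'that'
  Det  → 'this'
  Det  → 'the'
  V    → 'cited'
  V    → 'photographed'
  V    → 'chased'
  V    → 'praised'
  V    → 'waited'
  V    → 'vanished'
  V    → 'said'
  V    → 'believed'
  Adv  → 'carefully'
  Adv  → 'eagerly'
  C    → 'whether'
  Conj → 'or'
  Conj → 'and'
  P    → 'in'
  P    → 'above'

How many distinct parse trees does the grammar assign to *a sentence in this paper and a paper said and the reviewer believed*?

2

The two bracketings:
[S [S [NP [NP [Det a] [N sentence]] [PP [P in] [NP [NP [Det this] [N paper]] [Conj and] [NP [Det a] [N paper]]]]] [VP [V said]]] [Conj and] [S [NP [Det the] [N reviewer]] [VP [V believed]]]]
[S [S [NP [NP [NP [Det a] [N sentence]] [PP [P in] [NP [Det this] [N paper]]]] [Conj and] [NP [Det a] [N paper]]] [VP [V said]]] [Conj and] [S [NP [Det the] [N reviewer]] [VP [V believed]]]]
The trees differ in how a recursive rule is bracketed over the same span.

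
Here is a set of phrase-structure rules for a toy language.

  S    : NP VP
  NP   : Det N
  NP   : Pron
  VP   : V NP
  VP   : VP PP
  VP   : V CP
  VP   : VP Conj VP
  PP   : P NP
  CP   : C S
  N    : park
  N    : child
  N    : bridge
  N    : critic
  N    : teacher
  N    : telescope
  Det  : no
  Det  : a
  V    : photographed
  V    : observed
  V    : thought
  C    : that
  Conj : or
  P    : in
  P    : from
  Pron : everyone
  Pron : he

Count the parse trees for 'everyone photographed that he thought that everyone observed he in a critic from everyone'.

Two of the 6 distinct bracketings:
[S [NP [Pron everyone]] [VP [VP [VP [V photographed] [CP [C that] [S [NP [Pron he]] [VP [V thought] [CP [C that] [S [NP [Pron everyone]] [VP [V observed] [NP [Pron he]]]]]]]]] [PP [P in] [NP [Det a] [N critic]]]] [PP [P from] [NP [Pron everyone]]]]]
[S [NP [Pron everyone]] [VP [VP [V photographed] [CP [C that] [S [NP [Pron he]] [VP [VP [V thought] [CP [C that] [S [NP [Pron everyone]] [VP [V observed] [NP [Pron he]]]]]] [PP [P in] [NP [Det a] [N critic]]]]]]] [PP [P from] [NP [Pron everyone]]]]]
The trees differ in how a recursive rule is bracketed over the same span.

6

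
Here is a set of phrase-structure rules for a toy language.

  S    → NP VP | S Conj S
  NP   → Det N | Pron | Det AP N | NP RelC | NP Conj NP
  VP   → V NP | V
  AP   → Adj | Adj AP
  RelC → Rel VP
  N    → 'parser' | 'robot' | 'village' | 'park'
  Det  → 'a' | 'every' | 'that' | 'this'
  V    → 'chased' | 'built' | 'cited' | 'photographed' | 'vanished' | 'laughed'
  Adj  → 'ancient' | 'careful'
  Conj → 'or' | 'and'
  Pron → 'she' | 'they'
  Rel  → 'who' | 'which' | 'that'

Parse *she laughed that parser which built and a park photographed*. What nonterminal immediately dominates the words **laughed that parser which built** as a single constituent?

S
  S
    NP
      Pron: she
    VP
      V: laughed
      NP
        NP
          Det: that
          N: parser
        RelC
          Rel: which
          VP
            V: built
  Conj: and
  S
    NP
      Det: a
      N: park
    VP
      V: photographed
The span 'laughed that parser which built' is the VP node built by VP → V NP.

VP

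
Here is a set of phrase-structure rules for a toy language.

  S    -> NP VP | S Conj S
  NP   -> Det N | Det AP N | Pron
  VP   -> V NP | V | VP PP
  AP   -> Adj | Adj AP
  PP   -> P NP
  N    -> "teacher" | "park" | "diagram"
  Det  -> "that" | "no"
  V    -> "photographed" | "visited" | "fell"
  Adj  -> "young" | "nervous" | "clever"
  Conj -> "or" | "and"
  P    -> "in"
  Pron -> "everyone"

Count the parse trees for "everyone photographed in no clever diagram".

[S [NP [Pron everyone]] [VP [VP [V photographed]] [PP [P in] [NP [Det no] [AP [Adj clever]] [N diagram]]]]]
No rule offers an alternative attachment or grouping for any span, so this is the only derivation.

1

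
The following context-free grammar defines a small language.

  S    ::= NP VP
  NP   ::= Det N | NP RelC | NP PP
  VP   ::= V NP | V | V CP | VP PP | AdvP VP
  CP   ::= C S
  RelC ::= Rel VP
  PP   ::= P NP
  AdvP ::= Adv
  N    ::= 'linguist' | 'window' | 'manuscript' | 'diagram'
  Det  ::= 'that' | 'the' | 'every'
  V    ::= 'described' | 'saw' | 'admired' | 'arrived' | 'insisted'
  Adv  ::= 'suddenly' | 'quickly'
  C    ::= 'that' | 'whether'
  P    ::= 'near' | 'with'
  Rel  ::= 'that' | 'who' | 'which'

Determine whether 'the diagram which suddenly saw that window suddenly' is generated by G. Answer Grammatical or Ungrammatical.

For S → NP VP, every NP-prefix leaves a non-VP remainder: after 'the diagram' the remainder is not a VP; after 'the diagram which suddenly saw' the remainder is not a VP; after 'the diagram which suddenly saw that window' the remainder is not a VP.

Ungrammatical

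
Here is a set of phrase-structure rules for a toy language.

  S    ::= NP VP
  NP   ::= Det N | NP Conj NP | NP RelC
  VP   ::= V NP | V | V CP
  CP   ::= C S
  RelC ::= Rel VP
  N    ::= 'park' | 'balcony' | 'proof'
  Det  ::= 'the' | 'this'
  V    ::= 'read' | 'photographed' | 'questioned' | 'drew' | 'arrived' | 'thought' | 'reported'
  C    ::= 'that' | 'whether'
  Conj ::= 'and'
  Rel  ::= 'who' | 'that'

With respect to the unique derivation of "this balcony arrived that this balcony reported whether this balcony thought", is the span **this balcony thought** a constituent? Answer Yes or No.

[S [NP [Det this] [N balcony]] [VP [V arrived] [CP [C that] [S [NP [Det this] [N balcony]] [VP [V reported] [CP [C whether] [S [NP [Det this] [N balcony]] [VP [V thought]]]]]]]]]
The words 'this balcony thought' are exhaustively dominated by a single S node (built by S → NP VP), so they form a constituent.

Yes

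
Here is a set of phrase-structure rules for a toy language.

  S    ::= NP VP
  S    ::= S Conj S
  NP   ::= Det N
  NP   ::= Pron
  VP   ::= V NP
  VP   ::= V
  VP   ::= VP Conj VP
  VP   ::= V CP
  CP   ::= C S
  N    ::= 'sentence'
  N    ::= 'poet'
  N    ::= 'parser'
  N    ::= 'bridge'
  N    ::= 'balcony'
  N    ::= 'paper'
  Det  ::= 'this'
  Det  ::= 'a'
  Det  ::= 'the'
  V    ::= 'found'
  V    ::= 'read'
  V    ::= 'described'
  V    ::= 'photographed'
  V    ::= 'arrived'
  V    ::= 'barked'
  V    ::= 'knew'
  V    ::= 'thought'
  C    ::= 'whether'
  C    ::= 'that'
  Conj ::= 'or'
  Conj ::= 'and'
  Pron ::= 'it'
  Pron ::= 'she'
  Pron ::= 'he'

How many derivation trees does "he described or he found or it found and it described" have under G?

5

Two of the 5 distinct bracketings:
[S [S [NP [Pron he]] [VP [V described]]] [Conj or] [S [S [NP [Pron he]] [VP [V found]]] [Conj or] [S [S [NP [Pron it]] [VP [V found]]] [Conj and] [S [NP [Pron it]] [VP [V described]]]]]]
[S [S [NP [Pron he]] [VP [V described]]] [Conj or] [S [S [S [NP [Pron he]] [VP [V found]]] [Conj or] [S [NP [Pron it]] [VP [V found]]]] [Conj and] [S [NP [Pron it]] [VP [V described]]]]]
The trees differ in how a recursive rule is bracketed over the same span.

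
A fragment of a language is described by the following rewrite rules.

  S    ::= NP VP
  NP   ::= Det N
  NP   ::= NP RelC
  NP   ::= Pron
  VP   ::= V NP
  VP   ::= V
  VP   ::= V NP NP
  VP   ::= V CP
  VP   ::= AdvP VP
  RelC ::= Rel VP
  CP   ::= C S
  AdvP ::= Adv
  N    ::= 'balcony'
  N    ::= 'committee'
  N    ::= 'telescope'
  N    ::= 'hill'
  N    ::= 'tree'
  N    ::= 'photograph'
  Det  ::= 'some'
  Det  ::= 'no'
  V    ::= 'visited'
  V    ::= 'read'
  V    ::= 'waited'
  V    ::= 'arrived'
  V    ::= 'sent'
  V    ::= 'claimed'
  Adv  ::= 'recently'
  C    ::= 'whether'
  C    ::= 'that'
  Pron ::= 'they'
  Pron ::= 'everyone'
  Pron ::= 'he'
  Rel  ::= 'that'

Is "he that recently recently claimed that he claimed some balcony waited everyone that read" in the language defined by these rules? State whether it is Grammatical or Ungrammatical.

[S [NP [NP [Pron he]] [RelC [Rel that] [VP [AdvP [Adv recently]] [VP [AdvP [Adv recently]] [VP [V claimed] [CP [C that] [S [NP [Pron he]] [VP [V claimed] [NP [Det some] [N balcony]]]]]]]]]] [VP [V waited] [NP [NP [Pron everyone]] [RelC [Rel that] [VP [V read]]]]]]
Every word is introduced by a lexical rule and the phrasal rules combine the resulting categories into a single S.

Grammatical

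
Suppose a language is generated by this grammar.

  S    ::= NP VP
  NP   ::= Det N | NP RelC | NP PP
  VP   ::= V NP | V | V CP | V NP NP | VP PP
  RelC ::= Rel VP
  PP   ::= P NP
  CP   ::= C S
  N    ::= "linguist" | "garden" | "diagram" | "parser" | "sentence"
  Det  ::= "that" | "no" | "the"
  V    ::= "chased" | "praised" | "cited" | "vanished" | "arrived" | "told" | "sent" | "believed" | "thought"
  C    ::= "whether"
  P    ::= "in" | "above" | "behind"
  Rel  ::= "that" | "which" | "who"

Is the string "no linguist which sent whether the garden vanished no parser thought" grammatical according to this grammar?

S
  NP
    NP
      Det: no
      N: linguist
    RelC
      Rel: which
      VP
        V: sent
        CP
          C: whether
          S
            NP
              Det: the
              N: garden
            VP
              V: vanished
              NP
                Det: no
                N: parser
  VP
    V: thought
The bracketing above is licensed at every node by one of the given productions, with S at the root.

Grammatical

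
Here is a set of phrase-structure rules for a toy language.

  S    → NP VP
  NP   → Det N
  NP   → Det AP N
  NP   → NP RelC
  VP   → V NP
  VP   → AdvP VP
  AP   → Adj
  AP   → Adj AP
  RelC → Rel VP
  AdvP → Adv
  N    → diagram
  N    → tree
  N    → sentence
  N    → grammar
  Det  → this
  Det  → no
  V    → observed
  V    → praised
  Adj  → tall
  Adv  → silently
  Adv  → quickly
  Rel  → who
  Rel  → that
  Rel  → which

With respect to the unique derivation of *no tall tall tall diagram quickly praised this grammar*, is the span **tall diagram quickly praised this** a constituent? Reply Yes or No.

No

[S [NP [Det no] [AP [Adj tall] [AP [Adj tall] [AP [Adj tall]]]] [N diagram]] [VP [AdvP [Adv quickly]] [VP [V praised] [NP [Det this] [N grammar]]]]]
The smallest constituent containing 'tall diagram quickly praised this' is the S spanning 'no tall tall tall diagram quickly praised this grammar'; no single node in the tree dominates exactly the given words.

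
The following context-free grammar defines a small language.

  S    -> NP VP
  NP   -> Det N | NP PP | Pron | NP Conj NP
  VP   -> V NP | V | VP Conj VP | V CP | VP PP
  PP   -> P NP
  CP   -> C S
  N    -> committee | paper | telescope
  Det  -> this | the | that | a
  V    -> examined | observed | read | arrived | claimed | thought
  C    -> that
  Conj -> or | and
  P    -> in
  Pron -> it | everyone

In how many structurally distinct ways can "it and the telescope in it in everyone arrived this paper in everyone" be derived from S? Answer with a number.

10

Two of the 10 distinct bracketings:
[S [NP [NP [NP [Pron it]] [Conj and] [NP [Det the] [N telescope]]] [PP [P in] [NP [NP [Pron it]] [PP [P in] [NP [Pron everyone]]]]]] [VP [V arrived] [NP [NP [Det this] [N paper]] [PP [P in] [NP [Pron everyone]]]]]]
[S [NP [NP [NP [Pron it]] [Conj and] [NP [Det the] [N telescope]]] [PP [P in] [NP [NP [Pron it]] [PP [P in] [NP [Pron everyone]]]]]] [VP [VP [V arrived] [NP [Det this] [N paper]]] [PP [P in] [NP [Pron everyone]]]]]
The difference turns on whether VP → VP PP is used at the relevant span, versus an alternative expansion of VP.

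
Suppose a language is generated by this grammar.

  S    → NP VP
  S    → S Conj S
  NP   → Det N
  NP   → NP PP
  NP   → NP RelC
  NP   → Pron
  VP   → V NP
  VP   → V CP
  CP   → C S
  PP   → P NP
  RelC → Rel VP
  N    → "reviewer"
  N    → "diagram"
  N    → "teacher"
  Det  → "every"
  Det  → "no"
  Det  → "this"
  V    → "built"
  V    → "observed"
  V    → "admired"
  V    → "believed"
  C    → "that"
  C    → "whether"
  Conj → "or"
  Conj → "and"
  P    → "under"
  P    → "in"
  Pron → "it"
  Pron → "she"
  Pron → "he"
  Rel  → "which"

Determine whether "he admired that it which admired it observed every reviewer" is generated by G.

[S [NP [Pron he]] [VP [V admired] [CP [C that] [S [NP [NP [Pron it]] [RelC [Rel which] [VP [V admired] [NP [Pron it]]]]] [VP [V observed] [NP [Det every] [N reviewer]]]]]]]
Each bracket corresponds to one application of a listed rule, so the string is derivable from S.

Grammatical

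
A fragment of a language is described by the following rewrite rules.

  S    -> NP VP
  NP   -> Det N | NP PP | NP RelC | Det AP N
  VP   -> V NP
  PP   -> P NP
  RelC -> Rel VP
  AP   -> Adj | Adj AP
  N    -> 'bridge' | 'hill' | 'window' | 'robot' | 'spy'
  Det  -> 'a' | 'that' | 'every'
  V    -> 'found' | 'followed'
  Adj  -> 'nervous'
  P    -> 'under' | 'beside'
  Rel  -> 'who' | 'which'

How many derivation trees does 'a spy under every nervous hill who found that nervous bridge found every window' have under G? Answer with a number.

The two bracketings:
[S [NP [NP [Det a] [N spy]] [PP [P under] [NP [NP [Det every] [AP [Adj nervous]] [N hill]] [RelC [Rel who] [VP [V found] [NP [Det that] [AP [Adj nervous]] [N bridge]]]]]]] [VP [V found] [NP [Det every] [N window]]]]
[S [NP [NP [NP [Det a] [N spy]] [PP [P under] [NP [Det every] [AP [Adj nervous]] [N hill]]]] [RelC [Rel who] [VP [V found] [NP [Det that] [AP [Adj nervous]] [N bridge]]]]] [VP [V found] [NP [Det every] [N window]]]]
The trees differ in how a recursive rule is bracketed over the same span.

2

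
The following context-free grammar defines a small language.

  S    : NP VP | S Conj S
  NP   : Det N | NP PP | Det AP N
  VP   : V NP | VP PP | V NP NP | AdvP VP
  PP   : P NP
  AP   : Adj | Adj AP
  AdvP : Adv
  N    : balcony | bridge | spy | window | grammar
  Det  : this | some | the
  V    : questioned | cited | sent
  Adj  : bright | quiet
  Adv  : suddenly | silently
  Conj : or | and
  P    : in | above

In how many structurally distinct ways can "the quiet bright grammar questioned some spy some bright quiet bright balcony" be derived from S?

[S [NP [Det the] [AP [Adj quiet] [AP [Adj bright]]] [N grammar]] [VP [V questioned] [NP [Det some] [N spy]] [NP [Det some] [AP [Adj bright] [AP [Adj quiet] [AP [Adj bright]]]] [N balcony]]]]
No rule offers an alternative attachment or grouping for any span, so this is the only derivation.

1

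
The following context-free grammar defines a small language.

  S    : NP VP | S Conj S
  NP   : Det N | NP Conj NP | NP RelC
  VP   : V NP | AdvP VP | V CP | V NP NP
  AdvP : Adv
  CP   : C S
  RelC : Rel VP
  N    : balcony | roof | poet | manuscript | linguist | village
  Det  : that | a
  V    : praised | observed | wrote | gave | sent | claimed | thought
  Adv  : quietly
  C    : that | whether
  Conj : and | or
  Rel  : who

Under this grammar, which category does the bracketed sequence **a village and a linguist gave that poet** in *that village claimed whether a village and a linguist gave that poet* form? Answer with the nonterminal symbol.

S

S
  NP
    Det: that
    N: village
  VP
    V: claimed
    CP
      C: whether
      S
        NP
          NP
            Det: a
            N: village
          Conj: and
          NP
            Det: a
            N: linguist
        VP
          V: gave
          NP
            Det: that
            N: poet
The span 'a village and a linguist gave that poet' is the S node built by S → NP VP.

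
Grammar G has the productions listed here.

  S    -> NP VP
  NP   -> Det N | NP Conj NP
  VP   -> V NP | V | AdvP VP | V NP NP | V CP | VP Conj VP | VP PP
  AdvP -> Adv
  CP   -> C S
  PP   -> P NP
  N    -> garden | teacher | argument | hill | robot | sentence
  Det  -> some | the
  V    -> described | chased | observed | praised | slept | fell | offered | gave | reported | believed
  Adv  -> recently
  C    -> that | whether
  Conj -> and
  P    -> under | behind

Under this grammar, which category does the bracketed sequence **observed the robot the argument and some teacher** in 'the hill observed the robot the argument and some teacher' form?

VP

[S [NP [Det the] [N hill]] [VP [V observed] [NP [Det the] [N robot]] [NP [NP [Det the] [N argument]] [Conj and] [NP [Det some] [N teacher]]]]]
The span 'observed the robot the argument and some teacher' is the VP node built by VP → V NP NP.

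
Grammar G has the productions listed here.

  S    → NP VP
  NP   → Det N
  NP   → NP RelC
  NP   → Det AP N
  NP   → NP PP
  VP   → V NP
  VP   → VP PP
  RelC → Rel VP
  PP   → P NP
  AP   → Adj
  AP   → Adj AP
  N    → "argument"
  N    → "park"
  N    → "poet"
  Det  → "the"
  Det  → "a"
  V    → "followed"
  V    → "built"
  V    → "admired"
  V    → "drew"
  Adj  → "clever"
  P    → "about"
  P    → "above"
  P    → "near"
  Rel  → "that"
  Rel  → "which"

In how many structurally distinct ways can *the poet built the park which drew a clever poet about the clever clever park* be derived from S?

4

Two of the 4 distinct bracketings:
[S [NP [Det the] [N poet]] [VP [V built] [NP [NP [Det the] [N park]] [RelC [Rel which] [VP [V drew] [NP [NP [Det a] [AP [Adj clever]] [N poet]] [PP [P about] [NP [Det the] [AP [Adj clever] [AP [Adj clever]]] [N park]]]]]]]]]
[S [NP [Det the] [N poet]] [VP [V built] [NP [NP [Det the] [N park]] [RelC [Rel which] [VP [VP [V drew] [NP [Det a] [AP [Adj clever]] [N poet]]] [PP [P about] [NP [Det the] [AP [Adj clever] [AP [Adj clever]]] [N park]]]]]]]]
The difference turns on whether NP → NP PP is used at the relevant span, versus an alternative expansion of NP.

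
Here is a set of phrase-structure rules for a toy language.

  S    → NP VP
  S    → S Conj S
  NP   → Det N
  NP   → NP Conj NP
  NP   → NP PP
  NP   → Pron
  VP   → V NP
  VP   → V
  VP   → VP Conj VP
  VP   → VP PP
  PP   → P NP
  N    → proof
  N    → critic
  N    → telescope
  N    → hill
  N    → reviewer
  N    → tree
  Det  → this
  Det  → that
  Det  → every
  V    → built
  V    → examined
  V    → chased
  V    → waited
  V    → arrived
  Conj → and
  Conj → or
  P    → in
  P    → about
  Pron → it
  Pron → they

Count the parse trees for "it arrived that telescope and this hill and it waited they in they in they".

10

Two of the 10 distinct bracketings:
[S [S [NP [Pron it]] [VP [V arrived] [NP [Det that] [N telescope]]]] [Conj and] [S [NP [NP [Det this] [N hill]] [Conj and] [NP [Pron it]]] [VP [V waited] [NP [NP [Pron they]] [PP [P in] [NP [NP [Pron they]] [PP [P in] [NP [Pron they]]]]]]]]]
[S [S [NP [Pron it]] [VP [V arrived] [NP [Det that] [N telescope]]]] [Conj and] [S [NP [NP [Det this] [N hill]] [Conj and] [NP [Pron it]]] [VP [V waited] [NP [NP [NP [Pron they]] [PP [P in] [NP [Pron they]]]] [PP [P in] [NP [Pron they]]]]]]]
The trees differ in how a recursive rule is bracketed over the same span.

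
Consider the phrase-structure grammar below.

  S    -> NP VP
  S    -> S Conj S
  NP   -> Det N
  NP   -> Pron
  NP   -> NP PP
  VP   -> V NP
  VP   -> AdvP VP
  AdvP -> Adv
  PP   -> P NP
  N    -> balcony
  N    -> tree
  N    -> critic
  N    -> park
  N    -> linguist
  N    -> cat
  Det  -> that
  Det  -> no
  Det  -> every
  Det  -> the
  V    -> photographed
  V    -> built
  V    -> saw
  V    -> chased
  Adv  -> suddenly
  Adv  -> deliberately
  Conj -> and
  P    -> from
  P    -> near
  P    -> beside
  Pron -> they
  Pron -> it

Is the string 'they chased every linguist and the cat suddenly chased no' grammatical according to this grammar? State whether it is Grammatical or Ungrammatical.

For S → NP VP, the only prefix that parses as NP is 'they', but the remainder 'chased every linguist and the cat suddenly chased no' is not a VP under these rules. The alternative S rule S → S Conj S likewise has no satisfying split.

Ungrammatical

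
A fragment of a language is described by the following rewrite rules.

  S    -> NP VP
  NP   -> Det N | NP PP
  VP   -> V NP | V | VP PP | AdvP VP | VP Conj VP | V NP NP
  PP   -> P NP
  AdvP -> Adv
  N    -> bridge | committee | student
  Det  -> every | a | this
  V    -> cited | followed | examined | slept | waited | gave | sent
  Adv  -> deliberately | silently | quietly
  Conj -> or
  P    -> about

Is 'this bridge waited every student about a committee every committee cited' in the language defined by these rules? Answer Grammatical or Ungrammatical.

Ungrammatical

For S → NP VP, the only prefix that parses as NP is 'this bridge', but the remainder 'waited every student about a committee every committee cited' is not a VP under these rules.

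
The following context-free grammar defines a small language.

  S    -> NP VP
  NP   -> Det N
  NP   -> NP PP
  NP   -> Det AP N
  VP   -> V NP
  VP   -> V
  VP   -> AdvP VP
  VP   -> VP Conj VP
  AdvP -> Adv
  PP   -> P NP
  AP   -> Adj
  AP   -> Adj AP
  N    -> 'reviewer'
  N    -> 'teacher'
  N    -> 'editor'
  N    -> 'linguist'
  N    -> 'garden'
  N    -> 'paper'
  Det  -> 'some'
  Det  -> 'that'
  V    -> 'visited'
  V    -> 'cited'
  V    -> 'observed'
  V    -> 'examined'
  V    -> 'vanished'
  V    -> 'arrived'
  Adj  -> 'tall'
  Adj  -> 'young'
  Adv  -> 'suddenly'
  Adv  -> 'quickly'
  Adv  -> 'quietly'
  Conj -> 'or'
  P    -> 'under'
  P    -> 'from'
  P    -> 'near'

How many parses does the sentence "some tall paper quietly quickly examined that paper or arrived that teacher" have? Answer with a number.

Two of the 3 distinct bracketings:
[S [NP [Det some] [AP [Adj tall]] [N paper]] [VP [AdvP [Adv quietly]] [VP [AdvP [Adv quickly]] [VP [VP [V examined] [NP [Det that] [N paper]]] [Conj or] [VP [V arrived] [NP [Det that] [N teacher]]]]]]]
[S [NP [Det some] [AP [Adj tall]] [N paper]] [VP [AdvP [Adv quietly]] [VP [VP [AdvP [Adv quickly]] [VP [V examined] [NP [Det that] [N paper]]]] [Conj or] [VP [V arrived] [NP [Det that] [N teacher]]]]]]
The trees differ in how a recursive rule is bracketed over the same span.

3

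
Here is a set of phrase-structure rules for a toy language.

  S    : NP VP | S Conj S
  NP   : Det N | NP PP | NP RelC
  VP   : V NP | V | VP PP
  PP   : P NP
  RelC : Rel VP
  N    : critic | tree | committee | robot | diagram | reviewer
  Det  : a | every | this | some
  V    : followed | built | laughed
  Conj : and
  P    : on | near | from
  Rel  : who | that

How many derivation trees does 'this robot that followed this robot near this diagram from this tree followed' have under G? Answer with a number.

9

Two of the 9 distinct bracketings:
[S [NP [NP [NP [Det this] [N robot]] [RelC [Rel that] [VP [V followed] [NP [Det this] [N robot]]]]] [PP [P near] [NP [NP [Det this] [N diagram]] [PP [P from] [NP [Det this] [N tree]]]]]] [VP [V followed]]]
[S [NP [NP [NP [NP [Det this] [N robot]] [RelC [Rel that] [VP [V followed] [NP [Det this] [N robot]]]]] [PP [P near] [NP [Det this] [N diagram]]]] [PP [P from] [NP [Det this] [N tree]]]] [VP [V followed]]]
The trees differ in how a recursive rule is bracketed over the same span.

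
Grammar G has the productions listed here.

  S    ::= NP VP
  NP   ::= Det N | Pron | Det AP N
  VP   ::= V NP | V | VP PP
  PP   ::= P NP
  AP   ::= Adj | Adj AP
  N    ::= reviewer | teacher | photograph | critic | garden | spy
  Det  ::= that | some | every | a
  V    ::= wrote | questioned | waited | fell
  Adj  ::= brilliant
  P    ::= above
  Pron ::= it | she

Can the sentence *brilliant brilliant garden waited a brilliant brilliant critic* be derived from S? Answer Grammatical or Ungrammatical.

Ungrammatical

For S → NP VP, no prefix of the string parses as an NP.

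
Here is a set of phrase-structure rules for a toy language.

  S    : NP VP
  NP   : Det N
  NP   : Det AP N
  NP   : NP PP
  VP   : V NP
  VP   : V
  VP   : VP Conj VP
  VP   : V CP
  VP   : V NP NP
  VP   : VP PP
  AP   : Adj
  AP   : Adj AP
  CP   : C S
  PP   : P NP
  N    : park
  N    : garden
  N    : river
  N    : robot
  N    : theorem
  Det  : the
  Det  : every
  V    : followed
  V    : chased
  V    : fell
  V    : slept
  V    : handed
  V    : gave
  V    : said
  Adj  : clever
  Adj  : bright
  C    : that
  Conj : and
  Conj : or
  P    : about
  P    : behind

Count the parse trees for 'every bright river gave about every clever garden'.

1

[S [NP [Det every] [AP [Adj bright]] [N river]] [VP [VP [V gave]] [PP [P about] [NP [Det every] [AP [Adj clever]] [N garden]]]]]
No rule offers an alternative attachment or grouping for any span, so this is the only derivation.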